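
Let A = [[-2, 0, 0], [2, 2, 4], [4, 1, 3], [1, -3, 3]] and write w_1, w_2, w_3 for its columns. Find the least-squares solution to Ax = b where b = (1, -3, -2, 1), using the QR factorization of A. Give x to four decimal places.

x = (-0.2587, -0.6608, -0.2273)

w_1 = (-2, 2, 4, 1); ‖w_1‖ = 5.0000, so q_1 = (-0.4000, 0.4000, 0.8000, 0.2000).
q_1·w_2 = (-0.4000)·0 + 0.4000·2 + 0.8000·1 + 0.2000·(-3) = 1.0000.
u_2 = w_2 − 1.0000·q_1 = (0.4000, 1.6000, 0.2000, -3.2000).
‖u_2‖ = 3.6056, so q_2 = (0.1109, 0.4438, 0.0555, -0.8875).
q_1·w_3 = (-0.4000)·0 + 0.4000·4 + 0.8000·3 + 0.2000·3 = 4.6000; q_2·w_3 = 0.1109·0 + 0.4438·4 + 0.0555·3 + (-0.8875)·3 = -0.7211.
u_3 = w_3 − 4.6000·q_1 + 0.7211·q_2 = (1.9200, 2.4800, -0.6400, 1.4400).
‖u_3‖ = 3.5100, so q_3 = (0.5470, 0.7066, -0.1823, 0.4103).
Qᵀb = (-3.0000, -2.2188, -0.7977).
Back-substitute: x_3 = -0.7977/3.5100 = -0.2273.
x_2 = (-2.2188 + 0.7211·(-0.2273))/3.6056 = -0.6608.
x_1 = (-3.0000 − 1.0000·(-0.6608) − 4.6000·(-0.2273))/5.0000 = -0.2587.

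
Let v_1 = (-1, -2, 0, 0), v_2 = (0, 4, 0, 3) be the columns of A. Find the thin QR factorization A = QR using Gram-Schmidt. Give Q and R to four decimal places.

q_1 = v_1/‖v_1‖ = (-1, -2, 0, 0)/2.2361 = (-0.4472, -0.8944, 0.0000, 0.0000).
r_{12} = q_1·v_2 = -3.5777.
u_2 = v_2 + 3.5777·q_1 = (-1.6000, 0.8000, 0.0000, 3.0000).
‖u_2‖ = 3.4928, so q_2 = (-0.4581, 0.2290, 0.0000, 0.8589).

Q = [[-0.4472, -0.4581], [-0.8944, 0.2290], [0.0000, 0.0000], [0.0000, 0.8589]], R = [[2.2361, -3.5777], [0.0000, 3.4928]]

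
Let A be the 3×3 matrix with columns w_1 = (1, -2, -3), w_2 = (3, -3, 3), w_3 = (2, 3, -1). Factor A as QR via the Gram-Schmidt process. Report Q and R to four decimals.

Q = [[0.2673, 0.5774, 0.7715], [-0.5345, -0.5774, 0.6172], [-0.8018, 0.5774, -0.1543]], R = [[3.7417, 0.0000, -0.2673], [0.0000, 5.1962, -1.1547], [0.0000, 0.0000, 3.5490]]

e_1 = w_1/‖w_1‖ = (1, -2, -3)/3.7417 = (0.2673, -0.5345, -0.8018).
r_{12} = e_1·w_2 = 0.0000.
u_2 = w_2 + 0.0000·e_1 = (3.0000, -3.0000, 3.0000).
‖u_2‖ = 5.1962, so e_2 = (0.5774, -0.5774, 0.5774).
r_{13} = e_1·w_3 = -0.2673; r_{23} = e_2·w_3 = -1.1547.
u_3 = w_3 + 0.2673·e_1 + 1.1547·e_2 = (2.7381, 2.1905, -0.5476).
‖u_3‖ = 3.5490, so e_3 = (0.7715, 0.6172, -0.1543).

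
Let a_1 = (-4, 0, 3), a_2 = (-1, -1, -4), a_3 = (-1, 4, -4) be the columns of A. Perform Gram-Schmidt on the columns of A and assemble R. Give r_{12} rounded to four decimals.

e_1 = a_1/‖a_1‖ = (-4, 0, 3)/5.0000 = (-0.8000, 0.0000, 0.6000).
r_{12} = e_1·a_2 = -1.6000.

r_{12} = -1.6000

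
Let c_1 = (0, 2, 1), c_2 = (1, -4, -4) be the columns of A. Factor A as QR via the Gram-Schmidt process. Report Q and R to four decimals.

c_1 = (0, 2, 1); ‖c_1‖ = 2.2361, so e_1 = (0.0000, 0.8944, 0.4472).
e_1·c_2 = 0.0000·1 + 0.8944·(-4) + 0.4472·(-4) = -5.3666.
u_2 = c_2 + 5.3666·e_1 = (1.0000, 0.8000, -1.6000).
‖u_2‖ = 2.0494, so e_2 = (0.4880, 0.3904, -0.7807).

Q = [[0.0000, 0.4880], [0.8944, 0.3904], [0.4472, -0.7807]], R = [[2.2361, -5.3666], [0.0000, 2.0494]]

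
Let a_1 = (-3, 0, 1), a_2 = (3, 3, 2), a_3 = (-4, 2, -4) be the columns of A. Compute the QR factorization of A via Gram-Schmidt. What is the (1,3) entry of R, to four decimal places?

r_{13} = 2.5298

a_1 = (-3, 0, 1); ‖a_1‖ = 3.1623, so q_1 = (-0.9487, 0.0000, 0.3162).
r_{13} = q_1·a_3 = 2.5298.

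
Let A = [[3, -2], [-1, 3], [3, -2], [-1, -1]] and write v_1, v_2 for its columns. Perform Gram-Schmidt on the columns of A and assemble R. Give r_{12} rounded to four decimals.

r_{12} = -3.1305

v_1 = (3, -1, 3, -1); ‖v_1‖ = 4.4721, so e_1 = (0.6708, -0.2236, 0.6708, -0.2236).
r_{12} = e_1·v_2 = -3.1305.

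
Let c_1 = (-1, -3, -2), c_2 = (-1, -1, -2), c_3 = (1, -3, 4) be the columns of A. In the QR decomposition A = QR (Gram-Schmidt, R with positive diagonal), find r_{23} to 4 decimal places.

c_1 = (-1, -3, -2); ‖c_1‖ = 3.7417, so q_1 = (-0.2673, -0.8018, -0.5345).
q_1·c_2 = (-0.2673)·(-1) + (-0.8018)·(-1) + (-0.5345)·(-2) = 2.1381.
u_2 = c_2 − 2.1381·q_1 = (-0.4286, 0.7143, -0.8571).
‖u_2‖ = 1.1952, so q_2 = (-0.3586, 0.5976, -0.7171).
r_{23} = q_2·c_3 = -5.0200.

r_{23} = -5.0200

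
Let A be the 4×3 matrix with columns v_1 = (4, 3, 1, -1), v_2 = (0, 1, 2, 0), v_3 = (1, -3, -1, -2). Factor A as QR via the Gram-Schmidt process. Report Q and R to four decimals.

v_1 = (4, 3, 1, -1); ‖v_1‖ = 5.1962, so e_1 = (0.7698, 0.5774, 0.1925, -0.1925).
e_1·v_2 = 0.7698·0 + 0.5774·1 + 0.1925·2 + (-0.1925)·0 = 0.9623.
u_2 = v_2 − 0.9623·e_1 = (-0.7407, 0.4444, 1.8148, 0.1852).
‖u_2‖ = 2.0184, so e_2 = (-0.3670, 0.2202, 0.8991, 0.0917).
e_1·v_3 = 0.7698·1 + 0.5774·(-3) + 0.1925·(-1) + (-0.1925)·(-2) = -0.7698; e_2·v_3 = (-0.3670)·1 + 0.2202·(-3) + 0.8991·(-1) + 0.0917·(-2) = -2.1102.
u_3 = v_3 + 0.7698·e_1 + 2.1102·e_2 = (0.8182, -2.0909, 1.0455, -1.9545).
‖u_3‖ = 3.1551, so e_3 = (0.2593, -0.6627, 0.3314, -0.6195).

Q = [[0.7698, -0.3670, 0.2593], [0.5774, 0.2202, -0.6627], [0.1925, 0.8991, 0.3314], [-0.1925, 0.0917, -0.6195]], R = [[5.1962, 0.9623, -0.7698], [0.0000, 2.0184, -2.1102], [0.0000, 0.0000, 3.1551]]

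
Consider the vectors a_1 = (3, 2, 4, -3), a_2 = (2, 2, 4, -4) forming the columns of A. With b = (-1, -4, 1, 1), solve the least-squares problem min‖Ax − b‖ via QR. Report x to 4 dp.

x = (-0.2632, 0.0000)

e_1 = a_1/‖a_1‖ = (3, 2, 4, -3)/6.1644 = (0.4867, 0.3244, 0.6489, -0.4867).
r_{12} = e_1·a_2 = 6.1644.
u_2 = a_2 − 6.1644·e_1 = (-1.0000, 0.0000, 0.0000, -1.0000).
‖u_2‖ = 1.4142, so e_2 = (-0.7071, 0.0000, 0.0000, -0.7071).
Qᵀb = (-1.6222, 0.0000).
Back-substitute: x_2 = 0.0000/1.4142 = 0.0000.
x_1 = (-1.6222 − 6.1644·0.0000)/6.1644 = -0.2632.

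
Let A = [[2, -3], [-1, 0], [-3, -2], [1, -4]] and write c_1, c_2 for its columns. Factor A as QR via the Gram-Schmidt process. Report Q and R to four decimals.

c_1 = (2, -1, -3, 1); ‖c_1‖ = 3.8730, so q_1 = (0.5164, -0.2582, -0.7746, 0.2582).
q_1·c_2 = 0.5164·(-3) + (-0.2582)·0 + (-0.7746)·(-2) + 0.2582·(-4) = -1.0328.
u_2 = c_2 + 1.0328·q_1 = (-2.4667, -0.2667, -2.8000, -3.7333).
‖u_2‖ = 5.2852, so q_2 = (-0.4667, -0.0505, -0.5298, -0.7064).

Q = [[0.5164, -0.4667], [-0.2582, -0.0505], [-0.7746, -0.5298], [0.2582, -0.7064]], R = [[3.8730, -1.0328], [0.0000, 5.2852]]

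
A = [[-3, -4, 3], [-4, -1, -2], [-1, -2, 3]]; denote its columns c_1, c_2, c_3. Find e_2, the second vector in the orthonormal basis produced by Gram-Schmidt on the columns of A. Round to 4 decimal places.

c_1 = (-3, -4, -1); ‖c_1‖ = 5.0990, so e_1 = (-0.5883, -0.7845, -0.1961).
e_1·c_2 = (-0.5883)·(-4) + (-0.7845)·(-1) + (-0.1961)·(-2) = 3.5301.
u_2 = c_2 − 3.5301·e_1 = (-1.9231, 1.7692, -1.3077).
‖u_2‖ = 2.9221, so e_2 = (-0.6581, 0.6055, -0.4475).

e_2 = (-0.6581, 0.6055, -0.4475)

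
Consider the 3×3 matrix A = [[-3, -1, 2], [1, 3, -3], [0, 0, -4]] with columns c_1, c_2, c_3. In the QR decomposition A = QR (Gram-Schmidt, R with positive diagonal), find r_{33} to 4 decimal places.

r_{33} = 4.0000

e_1 = c_1/‖c_1‖ = (-3, 1, 0)/3.1623 = (-0.9487, 0.3162, 0.0000).
r_{12} = e_1·c_2 = 1.8974.
u_2 = c_2 − 1.8974·e_1 = (0.8000, 2.4000, 0.0000).
‖u_2‖ = 2.5298, so e_2 = (0.3162, 0.9487, 0.0000).
r_{13} = e_1·c_3 = -2.8460; r_{23} = e_2·c_3 = -2.2136.
u_3 = c_3 + 2.8460·e_1 + 2.2136·e_2 = (0.0000, 0.0000, -4.0000).
r_{33} = ‖u_3‖ = 4.0000.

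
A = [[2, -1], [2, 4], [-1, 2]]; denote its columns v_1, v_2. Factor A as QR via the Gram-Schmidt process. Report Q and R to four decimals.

v_1 = (2, 2, -1); ‖v_1‖ = 3.0000, so q_1 = (0.6667, 0.6667, -0.3333).
q_1·v_2 = 0.6667·(-1) + 0.6667·4 + (-0.3333)·2 = 1.3333.
u_2 = v_2 − 1.3333·q_1 = (-1.8889, 3.1111, 2.4444).
‖u_2‖ = 4.3843, so q_2 = (-0.4308, 0.7096, 0.5575).

Q = [[0.6667, -0.4308], [0.6667, 0.7096], [-0.3333, 0.5575]], R = [[3.0000, 1.3333], [0.0000, 4.3843]]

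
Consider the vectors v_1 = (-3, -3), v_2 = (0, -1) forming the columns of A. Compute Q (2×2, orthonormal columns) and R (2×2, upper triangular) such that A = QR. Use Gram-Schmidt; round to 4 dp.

v_1 = (-3, -3); ‖v_1‖ = 4.2426, so e_1 = (-0.7071, -0.7071).
e_1·v_2 = (-0.7071)·0 + (-0.7071)·(-1) = 0.7071.
u_2 = v_2 − 0.7071·e_1 = (0.5000, -0.5000).
‖u_2‖ = 0.7071, so e_2 = (0.7071, -0.7071).

Q = [[-0.7071, 0.7071], [-0.7071, -0.7071]], R = [[4.2426, 0.7071], [0.0000, 0.7071]]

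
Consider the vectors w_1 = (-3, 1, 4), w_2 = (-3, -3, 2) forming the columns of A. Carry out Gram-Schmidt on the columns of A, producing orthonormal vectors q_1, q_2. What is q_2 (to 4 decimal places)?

q_2 = (-0.3641, -0.9305, -0.0405)

q_1 = w_1/‖w_1‖ = (-3, 1, 4)/5.0990 = (-0.5883, 0.1961, 0.7845).
r_{12} = q_1·w_2 = 2.7456.
u_2 = w_2 − 2.7456·q_1 = (-1.3846, -3.5385, -0.1538).
‖u_2‖ = 3.8028, so q_2 = (-0.3641, -0.9305, -0.0405).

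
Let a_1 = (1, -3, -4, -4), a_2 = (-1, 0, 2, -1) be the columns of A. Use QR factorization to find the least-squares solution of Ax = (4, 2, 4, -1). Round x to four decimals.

q_1 = a_1/‖a_1‖ = (1, -3, -4, -4)/6.4807 = (0.1543, -0.4629, -0.6172, -0.6172).
r_{12} = q_1·a_2 = -0.7715.
u_2 = a_2 + 0.7715·q_1 = (-0.8810, -0.3571, 1.5238, -1.4762).
‖u_2‖ = 2.3248, so q_2 = (-0.3789, -0.1536, 0.6555, -0.6350).
Qᵀb = (-2.1602, 1.4338).
Back-substitute: x_2 = 1.4338/2.3248 = 0.6167.
x_1 = (-2.1602 + 0.7715·0.6167)/6.4807 = -0.2599.

x = (-0.2599, 0.6167)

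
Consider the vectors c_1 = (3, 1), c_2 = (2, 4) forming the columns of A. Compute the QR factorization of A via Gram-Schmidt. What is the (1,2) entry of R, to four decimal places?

c_1 = (3, 1); ‖c_1‖ = 3.1623, so e_1 = (0.9487, 0.3162).
r_{12} = e_1·c_2 = 3.1623.

r_{12} = 3.1623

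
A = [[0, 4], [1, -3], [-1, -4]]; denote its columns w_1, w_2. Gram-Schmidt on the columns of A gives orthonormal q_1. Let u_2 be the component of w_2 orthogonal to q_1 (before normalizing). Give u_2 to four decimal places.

u_2 = (4.0000, -3.5000, -3.5000)

w_1 = (0, 1, -1); ‖w_1‖ = 1.4142, so q_1 = (0.0000, 0.7071, -0.7071).
q_1·w_2 = 0.0000·4 + 0.7071·(-3) + (-0.7071)·(-4) = 0.7071.
u_2 = w_2 − 0.7071·q_1 = (4.0000, -3.5000, -3.5000).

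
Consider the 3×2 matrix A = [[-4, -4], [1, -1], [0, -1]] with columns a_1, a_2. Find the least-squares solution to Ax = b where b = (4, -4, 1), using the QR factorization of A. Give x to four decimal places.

x = (-2.0370, 0.9753)

a_1 = (-4, 1, 0); ‖a_1‖ = 4.1231, so q_1 = (-0.9701, 0.2425, 0.0000).
q_1·a_2 = (-0.9701)·(-4) + 0.2425·(-1) + 0.0000·(-1) = 3.6380.
u_2 = a_2 − 3.6380·q_1 = (-0.4706, -1.8824, -1.0000).
‖u_2‖ = 2.1828, so q_2 = (-0.2156, -0.8623, -0.4581).
Qᵀb = (-4.8507, 2.1289).
Back-substitute: x_2 = 2.1289/2.1828 = 0.9753.
x_1 = (-4.8507 − 3.6380·0.9753)/4.1231 = -2.0370.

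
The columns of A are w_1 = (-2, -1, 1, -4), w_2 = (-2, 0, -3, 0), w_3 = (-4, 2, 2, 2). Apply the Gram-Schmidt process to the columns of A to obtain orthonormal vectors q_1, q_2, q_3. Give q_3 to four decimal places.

q_3 = (-0.7041, 0.3787, 0.4694, 0.3747)

w_1 = (-2, -1, 1, -4); ‖w_1‖ = 4.6904, so q_1 = (-0.4264, -0.2132, 0.2132, -0.8528).
q_1·w_2 = (-0.4264)·(-2) + (-0.2132)·0 + 0.2132·(-3) + (-0.8528)·0 = 0.2132.
u_2 = w_2 − 0.2132·q_1 = (-1.9091, 0.0455, -3.0455, 0.1818).
‖u_2‖ = 3.5992, so q_2 = (-0.5304, 0.0126, -0.8461, 0.0505).
q_1·w_3 = (-0.4264)·(-4) + (-0.2132)·2 + 0.2132·2 + (-0.8528)·2 = 0.0000; q_2·w_3 = (-0.5304)·(-4) + 0.0126·2 + (-0.8461)·2 + 0.0505·2 = 0.5557.
u_3 = w_3 + 0.0000·q_1 − 0.5557·q_2 = (-3.7053, 1.9930, 2.4702, 1.9719).
‖u_3‖ = 5.2622, so q_3 = (-0.7041, 0.3787, 0.4694, 0.3747).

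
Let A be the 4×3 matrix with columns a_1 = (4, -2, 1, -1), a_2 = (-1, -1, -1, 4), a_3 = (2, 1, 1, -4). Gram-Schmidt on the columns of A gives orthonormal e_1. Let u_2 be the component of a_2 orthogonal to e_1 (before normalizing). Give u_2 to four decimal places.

u_2 = (0.2727, -1.6364, -0.6818, 3.6818)

a_1 = (4, -2, 1, -1); ‖a_1‖ = 4.6904, so e_1 = (0.8528, -0.4264, 0.2132, -0.2132).
e_1·a_2 = 0.8528·(-1) + (-0.4264)·(-1) + 0.2132·(-1) + (-0.2132)·4 = -1.4924.
u_2 = a_2 + 1.4924·e_1 = (0.2727, -1.6364, -0.6818, 3.6818).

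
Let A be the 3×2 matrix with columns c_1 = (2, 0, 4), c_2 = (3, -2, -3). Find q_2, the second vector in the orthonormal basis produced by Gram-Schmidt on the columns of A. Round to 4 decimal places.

q_2 = (0.8010, -0.4450, -0.4005)

q_1 = c_1/‖c_1‖ = (2, 0, 4)/4.4721 = (0.4472, 0.0000, 0.8944).
r_{12} = q_1·c_2 = -1.3416.
u_2 = c_2 + 1.3416·q_1 = (3.6000, -2.0000, -1.8000).
‖u_2‖ = 4.4944, so q_2 = (0.8010, -0.4450, -0.4005).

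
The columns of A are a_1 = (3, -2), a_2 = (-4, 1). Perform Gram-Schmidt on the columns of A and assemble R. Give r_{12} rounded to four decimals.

a_1 = (3, -2); ‖a_1‖ = 3.6056, so e_1 = (0.8321, -0.5547).
r_{12} = e_1·a_2 = -3.8829.

r_{12} = -3.8829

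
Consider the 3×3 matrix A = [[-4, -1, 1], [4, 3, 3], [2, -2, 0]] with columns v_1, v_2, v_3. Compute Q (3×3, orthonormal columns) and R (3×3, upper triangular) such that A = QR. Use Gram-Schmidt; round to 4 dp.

q_1 = v_1/‖v_1‖ = (-4, 4, 2)/6.0000 = (-0.6667, 0.6667, 0.3333).
r_{12} = q_1·v_2 = 2.0000.
u_2 = v_2 − 2.0000·q_1 = (0.3333, 1.6667, -2.6667).
‖u_2‖ = 3.1623, so q_2 = (0.1054, 0.5270, -0.8433).
r_{13} = q_1·v_3 = 1.3333; r_{23} = q_2·v_3 = 1.6865.
u_3 = v_3 − 1.3333·q_1 − 1.6865·q_2 = (1.7111, 1.2222, 0.9778).
‖u_3‖ = 2.3190, so q_3 = (0.7379, 0.5270, 0.4216).

Q = [[-0.6667, 0.1054, 0.7379], [0.6667, 0.5270, 0.5270], [0.3333, -0.8433, 0.4216]], R = [[6.0000, 2.0000, 1.3333], [0.0000, 3.1623, 1.6865], [0.0000, 0.0000, 2.3190]]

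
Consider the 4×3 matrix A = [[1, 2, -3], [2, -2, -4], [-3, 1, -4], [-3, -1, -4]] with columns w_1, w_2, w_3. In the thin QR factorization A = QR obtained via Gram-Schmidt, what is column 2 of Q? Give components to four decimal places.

e_2 = (0.6658, -0.5825, 0.2358, -0.4022)

w_1 = (1, 2, -3, -3); ‖w_1‖ = 4.7958, so e_1 = (0.2085, 0.4170, -0.6255, -0.6255).
e_1·w_2 = 0.2085·2 + 0.4170·(-2) + (-0.6255)·1 + (-0.6255)·(-1) = -0.4170.
u_2 = w_2 + 0.4170·e_1 = (2.0870, -1.8261, 0.7391, -1.2609).
‖u_2‖ = 3.1347, so e_2 = (0.6658, -0.5825, 0.2358, -0.4022).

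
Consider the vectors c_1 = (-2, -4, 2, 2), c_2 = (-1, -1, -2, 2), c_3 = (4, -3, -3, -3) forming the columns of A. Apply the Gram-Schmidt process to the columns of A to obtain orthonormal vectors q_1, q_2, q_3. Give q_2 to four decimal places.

c_1 = (-2, -4, 2, 2); ‖c_1‖ = 5.2915, so q_1 = (-0.3780, -0.7559, 0.3780, 0.3780).
q_1·c_2 = (-0.3780)·(-1) + (-0.7559)·(-1) + 0.3780·(-2) + 0.3780·2 = 1.1339.
u_2 = c_2 − 1.1339·q_1 = (-0.5714, -0.1429, -2.4286, 1.5714).
‖u_2‖ = 2.9520, so q_2 = (-0.1936, -0.0484, -0.8227, 0.5323).

q_2 = (-0.1936, -0.0484, -0.8227, 0.5323)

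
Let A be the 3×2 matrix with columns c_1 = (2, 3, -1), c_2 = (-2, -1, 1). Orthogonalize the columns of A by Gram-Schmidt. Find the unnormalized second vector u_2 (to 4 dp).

u_2 = (-0.8571, 0.7143, 0.4286)

e_1 = c_1/‖c_1‖ = (2, 3, -1)/3.7417 = (0.5345, 0.8018, -0.2673).
r_{12} = e_1·c_2 = -2.1381.
u_2 = c_2 + 2.1381·e_1 = (-0.8571, 0.7143, 0.4286).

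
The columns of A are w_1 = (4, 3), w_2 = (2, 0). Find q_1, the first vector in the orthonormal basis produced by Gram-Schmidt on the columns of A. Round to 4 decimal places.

w_1 = (4, 3); ‖w_1‖ = 5.0000, so q_1 = (0.8000, 0.6000).

q_1 = (0.8000, 0.6000)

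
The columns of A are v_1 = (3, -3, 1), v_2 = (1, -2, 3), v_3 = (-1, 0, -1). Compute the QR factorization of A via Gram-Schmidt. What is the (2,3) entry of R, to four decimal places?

v_1 = (3, -3, 1); ‖v_1‖ = 4.3589, so e_1 = (0.6882, -0.6882, 0.2294).
e_1·v_2 = 0.6882·1 + (-0.6882)·(-2) + 0.2294·3 = 2.7530.
u_2 = v_2 − 2.7530·e_1 = (-0.8947, -0.1053, 2.3684).
‖u_2‖ = 2.5340, so e_2 = (-0.3531, -0.0415, 0.9347).
r_{23} = e_2·v_3 = -0.5816.

r_{23} = -0.5816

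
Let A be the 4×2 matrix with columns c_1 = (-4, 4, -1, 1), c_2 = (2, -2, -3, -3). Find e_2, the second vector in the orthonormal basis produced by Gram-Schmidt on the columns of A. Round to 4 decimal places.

e_1 = c_1/‖c_1‖ = (-4, 4, -1, 1)/5.8310 = (-0.6860, 0.6860, -0.1715, 0.1715).
r_{12} = e_1·c_2 = -2.7440.
u_2 = c_2 + 2.7440·e_1 = (0.1176, -0.1176, -3.4706, -2.5294).
‖u_2‖ = 4.2977, so e_2 = (0.0274, -0.0274, -0.8075, -0.5885).

e_2 = (0.0274, -0.0274, -0.8075, -0.5885)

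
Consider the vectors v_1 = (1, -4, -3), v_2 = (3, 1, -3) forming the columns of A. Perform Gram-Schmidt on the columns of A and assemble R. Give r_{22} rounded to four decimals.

r_{22} = 4.0668

v_1 = (1, -4, -3); ‖v_1‖ = 5.0990, so q_1 = (0.1961, -0.7845, -0.5883).
q_1·v_2 = 0.1961·3 + (-0.7845)·1 + (-0.5883)·(-3) = 1.5689.
u_2 = v_2 − 1.5689·q_1 = (2.6923, 2.2308, -2.0769).
r_{22} = ‖u_2‖ = 4.0668.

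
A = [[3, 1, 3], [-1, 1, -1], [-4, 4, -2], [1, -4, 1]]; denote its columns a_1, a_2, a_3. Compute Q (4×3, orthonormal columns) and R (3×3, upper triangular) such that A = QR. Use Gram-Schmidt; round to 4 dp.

Q = [[0.5774, 0.6396, 0.4595], [-0.1925, 0.0711, -0.2946], [-0.7698, 0.2843, 0.5715], [0.1925, -0.7107, 0.6127]], R = [[5.1962, -3.4641, 3.6566], [0.0000, 4.6904, 0.5685], [0.0000, 0.0000, 1.1430]]

a_1 = (3, -1, -4, 1); ‖a_1‖ = 5.1962, so e_1 = (0.5774, -0.1925, -0.7698, 0.1925).
e_1·a_2 = 0.5774·1 + (-0.1925)·1 + (-0.7698)·4 + 0.1925·(-4) = -3.4641.
u_2 = a_2 + 3.4641·e_1 = (3.0000, 0.3333, 1.3333, -3.3333).
‖u_2‖ = 4.6904, so e_2 = (0.6396, 0.0711, 0.2843, -0.7107).
e_1·a_3 = 0.5774·3 + (-0.1925)·(-1) + (-0.7698)·(-2) + 0.1925·1 = 3.6566; e_2·a_3 = 0.6396·3 + 0.0711·(-1) + 0.2843·(-2) + (-0.7107)·1 = 0.5685.
u_3 = a_3 − 3.6566·e_1 − 0.5685·e_2 = (0.5253, -0.3367, 0.6532, 0.7003).
‖u_3‖ = 1.1430, so e_3 = (0.4595, -0.2946, 0.5715, 0.6127).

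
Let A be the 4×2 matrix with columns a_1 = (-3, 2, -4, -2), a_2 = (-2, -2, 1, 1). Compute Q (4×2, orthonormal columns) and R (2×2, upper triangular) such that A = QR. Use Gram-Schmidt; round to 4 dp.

a_1 = (-3, 2, -4, -2); ‖a_1‖ = 5.7446, so e_1 = (-0.5222, 0.3482, -0.6963, -0.3482).
e_1·a_2 = (-0.5222)·(-2) + 0.3482·(-2) + (-0.6963)·1 + (-0.3482)·1 = -0.6963.
u_2 = a_2 + 0.6963·e_1 = (-2.3636, -1.7576, 0.5152, 0.7576).
‖u_2‖ = 3.0847, so e_2 = (-0.7663, -0.5698, 0.1670, 0.2456).

Q = [[-0.5222, -0.7663], [0.3482, -0.5698], [-0.6963, 0.1670], [-0.3482, 0.2456]], R = [[5.7446, -0.6963], [0.0000, 3.0847]]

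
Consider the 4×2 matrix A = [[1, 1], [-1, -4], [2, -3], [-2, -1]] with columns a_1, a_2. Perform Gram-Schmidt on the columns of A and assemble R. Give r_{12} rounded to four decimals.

r_{12} = 0.3162

e_1 = a_1/‖a_1‖ = (1, -1, 2, -2)/3.1623 = (0.3162, -0.3162, 0.6325, -0.6325).
r_{12} = e_1·a_2 = 0.3162.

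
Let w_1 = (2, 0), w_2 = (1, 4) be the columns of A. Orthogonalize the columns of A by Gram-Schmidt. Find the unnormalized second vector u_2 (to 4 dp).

u_2 = (0.0000, 4.0000)

e_1 = w_1/‖w_1‖ = (2, 0)/2.0000 = (1.0000, 0.0000).
r_{12} = e_1·w_2 = 1.0000.
u_2 = w_2 − 1.0000·e_1 = (0.0000, 4.0000).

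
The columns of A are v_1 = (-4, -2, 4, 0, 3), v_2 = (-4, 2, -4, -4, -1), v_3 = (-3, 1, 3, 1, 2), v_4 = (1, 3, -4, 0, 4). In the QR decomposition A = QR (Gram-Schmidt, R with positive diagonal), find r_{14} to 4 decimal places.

r_{14} = -2.0870

v_1 = (-4, -2, 4, 0, 3); ‖v_1‖ = 6.7082, so q_1 = (-0.5963, -0.2981, 0.5963, 0.0000, 0.4472).
r_{14} = q_1·v_4 = -2.0870.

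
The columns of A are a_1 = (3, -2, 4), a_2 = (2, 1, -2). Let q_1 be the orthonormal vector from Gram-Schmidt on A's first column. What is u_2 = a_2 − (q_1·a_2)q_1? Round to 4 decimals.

u_2 = (2.4138, 0.7241, -1.4483)

a_1 = (3, -2, 4); ‖a_1‖ = 5.3852, so q_1 = (0.5571, -0.3714, 0.7428).
q_1·a_2 = 0.5571·2 + (-0.3714)·1 + 0.7428·(-2) = -0.7428.
u_2 = a_2 + 0.7428·q_1 = (2.4138, 0.7241, -1.4483).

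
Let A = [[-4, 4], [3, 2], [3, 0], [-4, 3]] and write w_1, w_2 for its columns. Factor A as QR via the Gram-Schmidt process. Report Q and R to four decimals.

w_1 = (-4, 3, 3, -4); ‖w_1‖ = 7.0711, so q_1 = (-0.5657, 0.4243, 0.4243, -0.5657).
q_1·w_2 = (-0.5657)·4 + 0.4243·2 + 0.4243·0 + (-0.5657)·3 = -3.1113.
u_2 = w_2 + 3.1113·q_1 = (2.2400, 3.3200, 1.3200, 1.2400).
‖u_2‖ = 4.3955, so q_2 = (0.5096, 0.7553, 0.3003, 0.2821).

Q = [[-0.5657, 0.5096], [0.4243, 0.7553], [0.4243, 0.3003], [-0.5657, 0.2821]], R = [[7.0711, -3.1113], [0.0000, 4.3955]]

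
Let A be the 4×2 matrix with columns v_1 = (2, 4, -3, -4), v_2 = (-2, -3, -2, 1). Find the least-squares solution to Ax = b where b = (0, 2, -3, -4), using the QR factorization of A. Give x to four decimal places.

x = (0.8762, 0.4593)

e_1 = v_1/‖v_1‖ = (2, 4, -3, -4)/6.7082 = (0.2981, 0.5963, -0.4472, -0.5963).
r_{12} = e_1·v_2 = -2.0870.
u_2 = v_2 + 2.0870·e_1 = (-1.3778, -1.7556, -2.9333, -0.2444).
‖u_2‖ = 3.6938, so e_2 = (-0.3730, -0.4753, -0.7941, -0.0662).
Qᵀb = (4.9193, 1.6965).
Back-substitute: x_2 = 1.6965/3.6938 = 0.4593.
x_1 = (4.9193 + 2.0870·0.4593)/6.7082 = 0.8762.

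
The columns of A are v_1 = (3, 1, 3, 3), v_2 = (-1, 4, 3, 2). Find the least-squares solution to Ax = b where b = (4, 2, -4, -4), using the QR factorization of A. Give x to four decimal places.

x = (-0.0753, -0.4932)

q_1 = v_1/‖v_1‖ = (3, 1, 3, 3)/5.2915 = (0.5669, 0.1890, 0.5669, 0.5669).
r_{12} = q_1·v_2 = 3.0237.
u_2 = v_2 − 3.0237·q_1 = (-2.7143, 3.4286, 1.2857, 0.2857).
‖u_2‖ = 4.5670, so q_2 = (-0.5943, 0.7507, 0.2815, 0.0626).
Qᵀb = (-1.8898, -2.2522).
Back-substitute: x_2 = -2.2522/4.5670 = -0.4932.
x_1 = (-1.8898 − 3.0237·(-0.4932))/5.2915 = -0.0753.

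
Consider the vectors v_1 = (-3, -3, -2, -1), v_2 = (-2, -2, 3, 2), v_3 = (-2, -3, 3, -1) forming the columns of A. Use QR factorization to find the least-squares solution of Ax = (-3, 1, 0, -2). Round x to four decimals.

x = (0.2510, -0.3372, 0.3575)

v_1 = (-3, -3, -2, -1); ‖v_1‖ = 4.7958, so e_1 = (-0.6255, -0.6255, -0.4170, -0.2085).
e_1·v_2 = (-0.6255)·(-2) + (-0.6255)·(-2) + (-0.4170)·3 + (-0.2085)·2 = 0.8341.
u_2 = v_2 − 0.8341·e_1 = (-1.4783, -1.4783, 3.3478, 2.1739).
‖u_2‖ = 4.5060, so e_2 = (-0.3281, -0.3281, 0.7430, 0.4824).
e_1·v_3 = (-0.6255)·(-2) + (-0.6255)·(-3) + (-0.4170)·3 + (-0.2085)·(-1) = 2.0851; e_2·v_3 = (-0.3281)·(-2) + (-0.3281)·(-3) + 0.7430·3 + 0.4824·(-1) = 3.3868.
u_3 = v_3 − 2.0851·e_1 − 3.3868·e_2 = (0.4154, -0.5846, 1.3533, -2.1991).
‖u_3‖ = 2.6799, so e_3 = (0.1550, -0.2181, 0.5050, -0.8206).
Qᵀb = (1.6681, -0.3088, 0.9580).
Back-substitute: x_3 = 0.9580/2.6799 = 0.3575.
x_2 = (-0.3088 − 3.3868·0.3575)/4.5060 = -0.3372.
x_1 = (1.6681 − 0.8341·(-0.3372) − 2.0851·0.3575)/4.7958 = 0.2510.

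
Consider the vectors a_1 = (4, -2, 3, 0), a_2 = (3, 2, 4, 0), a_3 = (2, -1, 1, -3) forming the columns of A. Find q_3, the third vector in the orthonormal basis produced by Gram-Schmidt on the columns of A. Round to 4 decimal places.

q_3 = (0.0736, 0.0368, -0.0736, -0.9939)

a_1 = (4, -2, 3, 0); ‖a_1‖ = 5.3852, so q_1 = (0.7428, -0.3714, 0.5571, 0.0000).
q_1·a_2 = 0.7428·3 + (-0.3714)·2 + 0.5571·4 + 0.0000·0 = 3.7139.
u_2 = a_2 − 3.7139·q_1 = (0.2414, 3.3793, 1.9310, 0.0000).
‖u_2‖ = 3.8996, so q_2 = (0.0619, 0.8666, 0.4952, 0.0000).
q_1·a_3 = 0.7428·2 + (-0.3714)·(-1) + 0.5571·1 + 0.0000·(-3) = 2.4140; q_2·a_3 = 0.0619·2 + 0.8666·(-1) + 0.4952·1 + 0.0000·(-3) = -0.2476.
u_3 = a_3 − 2.4140·q_1 + 0.2476·q_2 = (0.2222, 0.1111, -0.2222, -3.0000).
‖u_3‖ = 3.0185, so q_3 = (0.0736, 0.0368, -0.0736, -0.9939).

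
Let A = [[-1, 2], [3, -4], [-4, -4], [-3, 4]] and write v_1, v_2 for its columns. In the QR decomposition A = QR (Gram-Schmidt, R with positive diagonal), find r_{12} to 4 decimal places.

r_{12} = -1.6903

v_1 = (-1, 3, -4, -3); ‖v_1‖ = 5.9161, so q_1 = (-0.1690, 0.5071, -0.6761, -0.5071).
r_{12} = q_1·v_2 = -1.6903.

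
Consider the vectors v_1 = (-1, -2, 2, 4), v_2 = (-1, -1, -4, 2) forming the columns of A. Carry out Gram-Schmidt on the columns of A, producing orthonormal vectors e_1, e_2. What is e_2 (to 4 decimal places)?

v_1 = (-1, -2, 2, 4); ‖v_1‖ = 5.0000, so e_1 = (-0.2000, -0.4000, 0.4000, 0.8000).
e_1·v_2 = (-0.2000)·(-1) + (-0.4000)·(-1) + 0.4000·(-4) + 0.8000·2 = 0.6000.
u_2 = v_2 − 0.6000·e_1 = (-0.8800, -0.7600, -4.2400, 1.5200).
‖u_2‖ = 4.6519, so e_2 = (-0.1892, -0.1634, -0.9115, 0.3267).

e_2 = (-0.1892, -0.1634, -0.9115, 0.3267)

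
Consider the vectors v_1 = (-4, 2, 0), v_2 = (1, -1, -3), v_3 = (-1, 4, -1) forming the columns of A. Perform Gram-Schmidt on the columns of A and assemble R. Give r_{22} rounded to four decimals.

r_{22} = 3.0332

v_1 = (-4, 2, 0); ‖v_1‖ = 4.4721, so q_1 = (-0.8944, 0.4472, 0.0000).
q_1·v_2 = (-0.8944)·1 + 0.4472·(-1) + 0.0000·(-3) = -1.3416.
u_2 = v_2 + 1.3416·q_1 = (-0.2000, -0.4000, -3.0000).
r_{22} = ‖u_2‖ = 3.0332.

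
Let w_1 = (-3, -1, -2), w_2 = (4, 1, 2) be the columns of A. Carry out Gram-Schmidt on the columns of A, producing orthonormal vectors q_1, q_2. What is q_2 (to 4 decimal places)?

q_2 = (0.5976, -0.3586, -0.7171)

w_1 = (-3, -1, -2); ‖w_1‖ = 3.7417, so q_1 = (-0.8018, -0.2673, -0.5345).
q_1·w_2 = (-0.8018)·4 + (-0.2673)·1 + (-0.5345)·2 = -4.5434.
u_2 = w_2 + 4.5434·q_1 = (0.3571, -0.2143, -0.4286).
‖u_2‖ = 0.5976, so q_2 = (0.5976, -0.3586, -0.7171).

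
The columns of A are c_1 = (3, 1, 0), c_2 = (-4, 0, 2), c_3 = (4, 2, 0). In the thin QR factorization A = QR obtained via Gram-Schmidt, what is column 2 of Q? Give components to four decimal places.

c_1 = (3, 1, 0); ‖c_1‖ = 3.1623, so q_1 = (0.9487, 0.3162, 0.0000).
q_1·c_2 = 0.9487·(-4) + 0.3162·0 + 0.0000·2 = -3.7947.
u_2 = c_2 + 3.7947·q_1 = (-0.4000, 1.2000, 2.0000).
‖u_2‖ = 2.3664, so q_2 = (-0.1690, 0.5071, 0.8452).

q_2 = (-0.1690, 0.5071, 0.8452)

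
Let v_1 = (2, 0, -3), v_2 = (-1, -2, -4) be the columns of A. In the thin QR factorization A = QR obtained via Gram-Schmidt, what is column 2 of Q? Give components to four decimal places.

e_2 = (-0.6959, -0.5482, -0.4639)

e_1 = v_1/‖v_1‖ = (2, 0, -3)/3.6056 = (0.5547, 0.0000, -0.8321).
r_{12} = e_1·v_2 = 2.7735.
u_2 = v_2 − 2.7735·e_1 = (-2.5385, -2.0000, -1.6923).
‖u_2‖ = 3.6480, so e_2 = (-0.6959, -0.5482, -0.4639).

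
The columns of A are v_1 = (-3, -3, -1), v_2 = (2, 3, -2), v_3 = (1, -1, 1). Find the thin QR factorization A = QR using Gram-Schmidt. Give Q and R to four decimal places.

Q = [[-0.6882, -0.0185, 0.7252], [-0.6882, 0.3328, -0.6447], [-0.2294, -0.9428, -0.2417]], R = [[4.3589, -2.9824, -0.2294], [0.0000, 2.8470, -1.2941], [0.0000, 0.0000, 1.1282]]

v_1 = (-3, -3, -1); ‖v_1‖ = 4.3589, so e_1 = (-0.6882, -0.6882, -0.2294).
e_1·v_2 = (-0.6882)·2 + (-0.6882)·3 + (-0.2294)·(-2) = -2.9824.
u_2 = v_2 + 2.9824·e_1 = (-0.0526, 0.9474, -2.6842).
‖u_2‖ = 2.8470, so e_2 = (-0.0185, 0.3328, -0.9428).
e_1·v_3 = (-0.6882)·1 + (-0.6882)·(-1) + (-0.2294)·1 = -0.2294; e_2·v_3 = (-0.0185)·1 + 0.3328·(-1) + (-0.9428)·1 = -1.2941.
u_3 = v_3 + 0.2294·e_1 + 1.2941·e_2 = (0.8182, -0.7273, -0.2727).
‖u_3‖ = 1.1282, so e_3 = (0.7252, -0.6447, -0.2417).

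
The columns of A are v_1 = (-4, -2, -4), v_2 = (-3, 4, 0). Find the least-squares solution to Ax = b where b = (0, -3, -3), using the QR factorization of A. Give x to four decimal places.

e_1 = v_1/‖v_1‖ = (-4, -2, -4)/6.0000 = (-0.6667, -0.3333, -0.6667).
r_{12} = e_1·v_2 = 0.6667.
u_2 = v_2 − 0.6667·e_1 = (-2.5556, 4.2222, 0.4444).
‖u_2‖ = 4.9554, so e_2 = (-0.5157, 0.8521, 0.0897).
Qᵀb = (3.0000, -2.8252).
Back-substitute: x_2 = -2.8252/4.9554 = -0.5701.
x_1 = (3.0000 − 0.6667·(-0.5701))/6.0000 = 0.5633.

x = (0.5633, -0.5701)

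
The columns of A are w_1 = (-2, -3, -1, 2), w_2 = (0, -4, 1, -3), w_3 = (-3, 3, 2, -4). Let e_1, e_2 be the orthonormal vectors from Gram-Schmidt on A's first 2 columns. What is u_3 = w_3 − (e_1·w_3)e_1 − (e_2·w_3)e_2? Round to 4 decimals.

u_3 = (-4.5711, 1.5553, 0.9865, -1.7449)

e_1 = w_1/‖w_1‖ = (-2, -3, -1, 2)/4.2426 = (-0.4714, -0.7071, -0.2357, 0.4714).
r_{12} = e_1·w_2 = 1.1785.
u_2 = w_2 − 1.1785·e_1 = (0.5556, -3.1667, 1.2778, -3.5556).
‖u_2‖ = 4.9610, so e_2 = (0.1120, -0.6383, 0.2576, -0.7167).
r_{13} = e_1·w_3 = -3.0641; r_{23} = e_2·w_3 = 1.1311.
u_3 = w_3 + 3.0641·e_1 − 1.1311·e_2 = (-4.5711, 1.5553, 0.9865, -1.7449).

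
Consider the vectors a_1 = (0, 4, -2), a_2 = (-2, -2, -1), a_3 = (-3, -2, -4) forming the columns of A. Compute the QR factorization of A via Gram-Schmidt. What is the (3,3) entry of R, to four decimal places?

r_{33} = 1.3333

e_1 = a_1/‖a_1‖ = (0, 4, -2)/4.4721 = (0.0000, 0.8944, -0.4472).
r_{12} = e_1·a_2 = -1.3416.
u_2 = a_2 + 1.3416·e_1 = (-2.0000, -0.8000, -1.6000).
‖u_2‖ = 2.6833, so e_2 = (-0.7454, -0.2981, -0.5963).
r_{13} = e_1·a_3 = 0.0000; r_{23} = e_2·a_3 = 5.2175.
u_3 = a_3 + 0.0000·e_1 − 5.2175·e_2 = (0.8889, -0.4444, -0.8889).
r_{33} = ‖u_3‖ = 1.3333.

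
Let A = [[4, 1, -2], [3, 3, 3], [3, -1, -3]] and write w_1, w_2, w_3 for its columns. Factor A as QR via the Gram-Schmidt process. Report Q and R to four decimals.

q_1 = w_1/‖w_1‖ = (4, 3, 3)/5.8310 = (0.6860, 0.5145, 0.5145).
r_{12} = q_1·w_2 = 1.7150.
u_2 = w_2 − 1.7150·q_1 = (-0.1765, 2.1176, -1.8824).
‖u_2‖ = 2.8388, so q_2 = (-0.0622, 0.7460, -0.6631).
r_{13} = q_1·w_3 = -1.3720; r_{23} = q_2·w_3 = 4.3515.
u_3 = w_3 + 1.3720·q_1 − 4.3515·q_2 = (-0.7883, 0.4599, 0.5912).
‖u_3‖ = 1.0874, so q_3 = (-0.7249, 0.4229, 0.5437).

Q = [[0.6860, -0.0622, -0.7249], [0.5145, 0.7460, 0.4229], [0.5145, -0.6631, 0.5437]], R = [[5.8310, 1.7150, -1.3720], [0.0000, 2.8388, 4.3515], [0.0000, 0.0000, 1.0874]]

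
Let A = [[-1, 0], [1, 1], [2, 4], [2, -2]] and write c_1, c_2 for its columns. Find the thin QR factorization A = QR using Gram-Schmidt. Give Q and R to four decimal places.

q_1 = c_1/‖c_1‖ = (-1, 1, 2, 2)/3.1623 = (-0.3162, 0.3162, 0.6325, 0.6325).
r_{12} = q_1·c_2 = 1.5811.
u_2 = c_2 − 1.5811·q_1 = (0.5000, 0.5000, 3.0000, -3.0000).
‖u_2‖ = 4.3012, so q_2 = (0.1162, 0.1162, 0.6975, -0.6975).

Q = [[-0.3162, 0.1162], [0.3162, 0.1162], [0.6325, 0.6975], [0.6325, -0.6975]], R = [[3.1623, 1.5811], [0.0000, 4.3012]]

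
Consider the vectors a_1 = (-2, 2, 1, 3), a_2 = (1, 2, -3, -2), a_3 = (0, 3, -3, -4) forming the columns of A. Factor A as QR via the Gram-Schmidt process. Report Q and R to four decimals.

Q = [[-0.4714, 0.0569, -0.5978], [0.4714, 0.7107, 0.2117], [0.2357, -0.6680, 0.3878], [0.7071, -0.2132, -0.6689]], R = [[4.2426, -1.6499, -2.1213], [0.0000, 3.9087, 4.9889], [0.0000, 0.0000, 2.1473]]

a_1 = (-2, 2, 1, 3); ‖a_1‖ = 4.2426, so e_1 = (-0.4714, 0.4714, 0.2357, 0.7071).
e_1·a_2 = (-0.4714)·1 + 0.4714·2 + 0.2357·(-3) + 0.7071·(-2) = -1.6499.
u_2 = a_2 + 1.6499·e_1 = (0.2222, 2.7778, -2.6111, -0.8333).
‖u_2‖ = 3.9087, so e_2 = (0.0569, 0.7107, -0.6680, -0.2132).
e_1·a_3 = (-0.4714)·0 + 0.4714·3 + 0.2357·(-3) + 0.7071·(-4) = -2.1213; e_2·a_3 = 0.0569·0 + 0.7107·3 + (-0.6680)·(-3) + (-0.2132)·(-4) = 4.9889.
u_3 = a_3 + 2.1213·e_1 − 4.9889·e_2 = (-1.2836, 0.4545, 0.8327, -1.4364).
‖u_3‖ = 2.1473, so e_3 = (-0.5978, 0.2117, 0.3878, -0.6689).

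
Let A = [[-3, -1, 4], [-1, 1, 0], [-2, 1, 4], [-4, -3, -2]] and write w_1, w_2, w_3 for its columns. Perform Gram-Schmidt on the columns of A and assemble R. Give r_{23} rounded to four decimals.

w_1 = (-3, -1, -2, -4); ‖w_1‖ = 5.4772, so q_1 = (-0.5477, -0.1826, -0.3651, -0.7303).
q_1·w_2 = (-0.5477)·(-1) + (-0.1826)·1 + (-0.3651)·1 + (-0.7303)·(-3) = 2.1909.
u_2 = w_2 − 2.1909·q_1 = (0.2000, 1.4000, 1.8000, -1.4000).
‖u_2‖ = 2.6833, so q_2 = (0.0745, 0.5217, 0.6708, -0.5217).
r_{23} = q_2·w_3 = 4.0249.

r_{23} = 4.0249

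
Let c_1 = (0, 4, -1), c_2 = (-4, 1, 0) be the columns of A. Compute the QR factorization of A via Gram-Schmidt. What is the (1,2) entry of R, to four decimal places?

q_1 = c_1/‖c_1‖ = (0, 4, -1)/4.1231 = (0.0000, 0.9701, -0.2425).
r_{12} = q_1·c_2 = 0.9701.

r_{12} = 0.9701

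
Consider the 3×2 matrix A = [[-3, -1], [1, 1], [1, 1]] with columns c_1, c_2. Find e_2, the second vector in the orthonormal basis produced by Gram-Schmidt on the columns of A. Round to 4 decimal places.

c_1 = (-3, 1, 1); ‖c_1‖ = 3.3166, so e_1 = (-0.9045, 0.3015, 0.3015).
e_1·c_2 = (-0.9045)·(-1) + 0.3015·1 + 0.3015·1 = 1.5076.
u_2 = c_2 − 1.5076·e_1 = (0.3636, 0.5455, 0.5455).
‖u_2‖ = 0.8528, so e_2 = (0.4264, 0.6396, 0.6396).

e_2 = (0.4264, 0.6396, 0.6396)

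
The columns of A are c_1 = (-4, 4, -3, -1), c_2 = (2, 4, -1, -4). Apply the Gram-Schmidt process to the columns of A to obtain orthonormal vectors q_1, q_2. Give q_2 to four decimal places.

c_1 = (-4, 4, -3, -1); ‖c_1‖ = 6.4807, so q_1 = (-0.6172, 0.6172, -0.4629, -0.1543).
q_1·c_2 = (-0.6172)·2 + 0.6172·4 + (-0.4629)·(-1) + (-0.1543)·(-4) = 2.3146.
u_2 = c_2 − 2.3146·q_1 = (3.4286, 2.5714, 0.0714, -3.6429).
‖u_2‖ = 5.6252, so q_2 = (0.6095, 0.4571, 0.0127, -0.6476).

q_2 = (0.6095, 0.4571, 0.0127, -0.6476)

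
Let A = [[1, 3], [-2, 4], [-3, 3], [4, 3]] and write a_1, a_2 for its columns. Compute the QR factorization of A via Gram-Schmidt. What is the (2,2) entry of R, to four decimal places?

a_1 = (1, -2, -3, 4); ‖a_1‖ = 5.4772, so e_1 = (0.1826, -0.3651, -0.5477, 0.7303).
e_1·a_2 = 0.1826·3 + (-0.3651)·4 + (-0.5477)·3 + 0.7303·3 = -0.3651.
u_2 = a_2 + 0.3651·e_1 = (3.0667, 3.8667, 2.8000, 3.2667).
r_{22} = ‖u_2‖ = 6.5473.

r_{22} = 6.5473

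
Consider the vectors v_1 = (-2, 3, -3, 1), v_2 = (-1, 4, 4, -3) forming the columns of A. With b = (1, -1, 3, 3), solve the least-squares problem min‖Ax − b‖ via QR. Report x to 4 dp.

v_1 = (-2, 3, -3, 1); ‖v_1‖ = 4.7958, so q_1 = (-0.4170, 0.6255, -0.6255, 0.2085).
q_1·v_2 = (-0.4170)·(-1) + 0.6255·4 + (-0.6255)·4 + 0.2085·(-3) = -0.2085.
u_2 = v_2 + 0.2085·q_1 = (-1.0870, 4.1304, 3.8696, -2.9565).
‖u_2‖ = 6.4774, so q_2 = (-0.1678, 0.6377, 0.5974, -0.4564).
Qᵀb = (-2.2937, -0.3826).
Back-substitute: x_2 = -0.3826/6.4774 = -0.0591.
x_1 = (-2.2937 + 0.2085·(-0.0591))/4.7958 = -0.4808.

x = (-0.4808, -0.0591)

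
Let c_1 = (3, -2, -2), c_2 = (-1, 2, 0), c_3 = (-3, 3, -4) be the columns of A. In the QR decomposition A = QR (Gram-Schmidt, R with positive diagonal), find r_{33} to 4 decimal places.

r_{33} = 3.6667

c_1 = (3, -2, -2); ‖c_1‖ = 4.1231, so q_1 = (0.7276, -0.4851, -0.4851).
q_1·c_2 = 0.7276·(-1) + (-0.4851)·2 + (-0.4851)·0 = -1.6977.
u_2 = c_2 + 1.6977·q_1 = (0.2353, 1.1765, -0.8235).
‖u_2‖ = 1.4552, so q_2 = (0.1617, 0.8085, -0.5659).
q_1·c_3 = 0.7276·(-3) + (-0.4851)·3 + (-0.4851)·(-4) = -1.6977; q_2·c_3 = 0.1617·(-3) + 0.8085·3 + (-0.5659)·(-4) = 4.2040.
u_3 = c_3 + 1.6977·q_1 − 4.2040·q_2 = (-2.4444, -1.2222, -2.4444).
r_{33} = ‖u_3‖ = 3.6667.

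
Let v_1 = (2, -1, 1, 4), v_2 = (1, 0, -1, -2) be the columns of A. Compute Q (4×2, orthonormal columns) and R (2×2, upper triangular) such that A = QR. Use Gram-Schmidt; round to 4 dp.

v_1 = (2, -1, 1, 4); ‖v_1‖ = 4.6904, so q_1 = (0.4264, -0.2132, 0.2132, 0.8528).
q_1·v_2 = 0.4264·1 + (-0.2132)·0 + 0.2132·(-1) + 0.8528·(-2) = -1.4924.
u_2 = v_2 + 1.4924·q_1 = (1.6364, -0.3182, -0.6818, -0.7273).
‖u_2‖ = 1.9424, so q_2 = (0.8425, -0.1638, -0.3510, -0.3744).

Q = [[0.4264, 0.8425], [-0.2132, -0.1638], [0.2132, -0.3510], [0.8528, -0.3744]], R = [[4.6904, -1.4924], [0.0000, 1.9424]]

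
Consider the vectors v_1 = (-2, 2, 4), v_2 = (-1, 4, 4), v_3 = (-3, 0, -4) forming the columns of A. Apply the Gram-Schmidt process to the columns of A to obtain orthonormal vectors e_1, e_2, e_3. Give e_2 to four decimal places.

e_1 = v_1/‖v_1‖ = (-2, 2, 4)/4.8990 = (-0.4082, 0.4082, 0.8165).
r_{12} = e_1·v_2 = 5.3072.
u_2 = v_2 − 5.3072·e_1 = (1.1667, 1.8333, -0.3333).
‖u_2‖ = 2.1985, so e_2 = (0.5307, 0.8339, -0.1516).

e_2 = (0.5307, 0.8339, -0.1516)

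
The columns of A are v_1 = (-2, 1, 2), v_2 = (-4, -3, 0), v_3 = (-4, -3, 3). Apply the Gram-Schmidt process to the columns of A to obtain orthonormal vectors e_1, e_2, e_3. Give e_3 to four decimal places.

e_1 = v_1/‖v_1‖ = (-2, 1, 2)/3.0000 = (-0.6667, 0.3333, 0.6667).
r_{12} = e_1·v_2 = 1.6667.
u_2 = v_2 − 1.6667·e_1 = (-2.8889, -3.5556, -1.1111).
‖u_2‖ = 4.7140, so e_2 = (-0.6128, -0.7542, -0.2357).
r_{13} = e_1·v_3 = 3.6667; r_{23} = e_2·v_3 = 4.0069.
u_3 = v_3 − 3.6667·e_1 − 4.0069·e_2 = (0.9000, -1.2000, 1.5000).
‖u_3‖ = 2.1213, so e_3 = (0.4243, -0.5657, 0.7071).

e_3 = (0.4243, -0.5657, 0.7071)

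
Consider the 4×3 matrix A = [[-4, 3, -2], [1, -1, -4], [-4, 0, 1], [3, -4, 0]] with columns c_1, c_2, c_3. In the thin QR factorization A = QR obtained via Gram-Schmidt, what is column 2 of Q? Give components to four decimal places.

q_2 = (0.1856, -0.1214, -0.7140, -0.6640)

c_1 = (-4, 1, -4, 3); ‖c_1‖ = 6.4807, so q_1 = (-0.6172, 0.1543, -0.6172, 0.4629).
q_1·c_2 = (-0.6172)·3 + 0.1543·(-1) + (-0.6172)·0 + 0.4629·(-4) = -3.8576.
u_2 = c_2 + 3.8576·q_1 = (0.6190, -0.4048, -2.3810, -2.2143).
‖u_2‖ = 3.3345, so q_2 = (0.1856, -0.1214, -0.7140, -0.6640).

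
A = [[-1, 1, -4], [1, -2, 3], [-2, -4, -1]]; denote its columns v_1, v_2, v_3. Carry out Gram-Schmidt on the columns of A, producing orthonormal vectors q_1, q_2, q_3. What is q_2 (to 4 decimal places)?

q_1 = v_1/‖v_1‖ = (-1, 1, -2)/2.4495 = (-0.4082, 0.4082, -0.8165).
r_{12} = q_1·v_2 = 2.0412.
u_2 = v_2 − 2.0412·q_1 = (1.8333, -2.8333, -2.3333).
‖u_2‖ = 4.1028, so q_2 = (0.4468, -0.6906, -0.5687).

q_2 = (0.4468, -0.6906, -0.5687)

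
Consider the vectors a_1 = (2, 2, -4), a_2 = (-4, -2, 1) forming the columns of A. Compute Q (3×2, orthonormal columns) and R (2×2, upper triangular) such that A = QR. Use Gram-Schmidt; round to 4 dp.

a_1 = (2, 2, -4); ‖a_1‖ = 4.8990, so q_1 = (0.4082, 0.4082, -0.8165).
q_1·a_2 = 0.4082·(-4) + 0.4082·(-2) + (-0.8165)·1 = -3.2660.
u_2 = a_2 + 3.2660·q_1 = (-2.6667, -0.6667, -1.6667).
‖u_2‖ = 3.2146, so q_2 = (-0.8296, -0.2074, -0.5185).

Q = [[0.4082, -0.8296], [0.4082, -0.2074], [-0.8165, -0.5185]], R = [[4.8990, -3.2660], [0.0000, 3.2146]]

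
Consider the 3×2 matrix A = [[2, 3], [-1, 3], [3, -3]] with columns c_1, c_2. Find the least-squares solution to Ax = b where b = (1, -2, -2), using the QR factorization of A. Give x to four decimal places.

c_1 = (2, -1, 3); ‖c_1‖ = 3.7417, so q_1 = (0.5345, -0.2673, 0.8018).
q_1·c_2 = 0.5345·3 + (-0.2673)·3 + 0.8018·(-3) = -1.6036.
u_2 = c_2 + 1.6036·q_1 = (3.8571, 2.5714, -1.7143).
‖u_2‖ = 4.9425, so q_2 = (0.7804, 0.5203, -0.3468).
Qᵀb = (-0.5345, 0.4336).
Back-substitute: x_2 = 0.4336/4.9425 = 0.0877.
x_1 = (-0.5345 + 1.6036·0.0877)/3.7417 = -0.1053.

x = (-0.1053, 0.0877)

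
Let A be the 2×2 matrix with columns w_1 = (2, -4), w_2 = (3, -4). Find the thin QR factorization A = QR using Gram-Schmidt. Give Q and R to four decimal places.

Q = [[0.4472, 0.8944], [-0.8944, 0.4472]], R = [[4.4721, 4.9193], [0.0000, 0.8944]]

q_1 = w_1/‖w_1‖ = (2, -4)/4.4721 = (0.4472, -0.8944).
r_{12} = q_1·w_2 = 4.9193.
u_2 = w_2 − 4.9193·q_1 = (0.8000, 0.4000).
‖u_2‖ = 0.8944, so q_2 = (0.8944, 0.4472).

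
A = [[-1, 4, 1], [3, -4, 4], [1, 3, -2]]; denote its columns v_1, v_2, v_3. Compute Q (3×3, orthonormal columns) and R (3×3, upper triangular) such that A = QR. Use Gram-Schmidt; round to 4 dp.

Q = [[-0.3015, 0.5566, 0.7741], [0.9045, -0.0898, 0.4168], [0.3015, 0.8259, -0.4764]], R = [[3.3166, -3.9196, 2.7136], [0.0000, 5.0632, -1.4543], [0.0000, 0.0000, 3.3943]]

v_1 = (-1, 3, 1); ‖v_1‖ = 3.3166, so e_1 = (-0.3015, 0.9045, 0.3015).
e_1·v_2 = (-0.3015)·4 + 0.9045·(-4) + 0.3015·3 = -3.9196.
u_2 = v_2 + 3.9196·e_1 = (2.8182, -0.4545, 4.1818).
‖u_2‖ = 5.0632, so e_2 = (0.5566, -0.0898, 0.8259).
e_1·v_3 = (-0.3015)·1 + 0.9045·4 + 0.3015·(-2) = 2.7136; e_2·v_3 = 0.5566·1 + (-0.0898)·4 + 0.8259·(-2) = -1.4543.
u_3 = v_3 − 2.7136·e_1 + 1.4543·e_2 = (2.6277, 1.4149, -1.6170).
‖u_3‖ = 3.3943, so e_3 = (0.7741, 0.4168, -0.4764).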